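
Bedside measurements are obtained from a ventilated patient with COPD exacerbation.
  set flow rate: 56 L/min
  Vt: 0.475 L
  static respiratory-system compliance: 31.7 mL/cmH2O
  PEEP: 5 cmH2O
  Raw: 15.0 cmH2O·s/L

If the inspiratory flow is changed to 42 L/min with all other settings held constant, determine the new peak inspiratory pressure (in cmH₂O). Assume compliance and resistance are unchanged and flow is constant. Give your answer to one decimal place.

30.5

Flow: 56 L/min ÷ 60 = 0.9333 L/s.
New flow: 42 L/min ÷ 60 = 0.7 L/s.
PIP = Vt/C + R·V̇ + PEEP (constant-flow equation of motion).
Only the resistive term changes: ΔPIP = R × ΔV̇ = 15.0 × (0.7 − 0.9333) = 15.0 × -0.2333 = -3.5 cmH2O.
Original PIP = 475/31.7 + 15.0×0.9333 + 5 = 33.984 cmH2O; new PIP = 33.984 + (-3.5) = 30.484 cmH2O.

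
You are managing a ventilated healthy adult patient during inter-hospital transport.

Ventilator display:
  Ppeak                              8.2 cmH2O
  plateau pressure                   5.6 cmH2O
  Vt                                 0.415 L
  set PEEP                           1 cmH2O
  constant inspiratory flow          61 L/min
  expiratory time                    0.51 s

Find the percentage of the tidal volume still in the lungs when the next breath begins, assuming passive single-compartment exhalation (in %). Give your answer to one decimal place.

Flow: 61 L/min ÷ 60 = 1.0167 L/s.
R = (PIP − Pplat)/V̇ = (8.2 − 5.6) / 1.0167 = 2.6/1.0167 = 2.557 cmH2O·s/L.
C = Vt/(Pplat − PEEP) = 415.0 / (5.6 − 1) = 415.0/4.6 = 90.217 mL/cmH2O.
τ = R × C = 2.557 × 0.09022 L/cmH2O = 0.2307 s.
Fraction remaining at end-expiration = e^(−Te/τ) = e^(−0.51/0.2307) = 0.1096 → 10.96%.

11.0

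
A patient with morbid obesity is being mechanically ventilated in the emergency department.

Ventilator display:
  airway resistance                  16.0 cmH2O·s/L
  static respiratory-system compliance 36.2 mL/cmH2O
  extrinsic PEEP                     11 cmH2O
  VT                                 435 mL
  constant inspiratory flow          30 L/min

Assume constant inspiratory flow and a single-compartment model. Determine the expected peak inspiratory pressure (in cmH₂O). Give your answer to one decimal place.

Flow: 30 L/min ÷ 60 = 0.5 L/s.
Equation of motion (constant flow): PIP = Vt/C + R·V̇ + PEEP.
PIP = 435/36.2 + 16.0×0.5 + 11 = 12.017 + 8.0 + 11 = 31.017 cmH2O.

31.0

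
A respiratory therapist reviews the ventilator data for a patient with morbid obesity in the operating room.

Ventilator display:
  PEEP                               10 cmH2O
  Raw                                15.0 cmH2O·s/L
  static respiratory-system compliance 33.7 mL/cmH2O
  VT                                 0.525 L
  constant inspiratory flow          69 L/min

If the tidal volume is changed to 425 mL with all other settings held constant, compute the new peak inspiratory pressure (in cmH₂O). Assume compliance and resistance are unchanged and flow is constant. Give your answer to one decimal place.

Flow: 69 L/min ÷ 60 = 1.15 L/s.
PIP = Vt/C + R·V̇ + PEEP (constant-flow equation of motion).
Only the elastic term changes: ΔPIP = ΔVt / C = (425 − 525) / 33.7 = -2.967 cmH2O.
Original PIP = 525/33.7 + 15.0×1.15 + 10 = 42.829 cmH2O; new PIP = 42.829 + (-2.967) = 39.862 cmH2O.

39.9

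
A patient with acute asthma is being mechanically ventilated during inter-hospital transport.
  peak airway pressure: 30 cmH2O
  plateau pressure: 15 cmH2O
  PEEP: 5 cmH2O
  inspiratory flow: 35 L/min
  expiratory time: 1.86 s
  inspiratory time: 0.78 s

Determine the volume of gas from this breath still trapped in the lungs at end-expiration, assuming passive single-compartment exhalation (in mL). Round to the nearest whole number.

93

Flow: 35 L/min ÷ 60 = 0.5833 L/s.
Vt = flow × Ti = 0.5833 L/s × 0.78 s × 1000 mL/L = 454.97 mL.
R = (PIP − Pplat)/V̇ = (30 − 15) / 0.5833 = 15.0/0.5833 = 25.716 cmH2O·s/L.
C = Vt/(Pplat − PEEP) = 454.97 / (15 − 5) = 454.97/10.0 = 45.497 mL/cmH2O.
τ = R × C = 25.716 × 0.0455 L/cmH2O = 1.17 s.
Fraction remaining = e^(−Te/τ) = e^(−1.86/1.17) = 0.204.
Trapped volume = 454.97 × 0.204 = 92.814 mL.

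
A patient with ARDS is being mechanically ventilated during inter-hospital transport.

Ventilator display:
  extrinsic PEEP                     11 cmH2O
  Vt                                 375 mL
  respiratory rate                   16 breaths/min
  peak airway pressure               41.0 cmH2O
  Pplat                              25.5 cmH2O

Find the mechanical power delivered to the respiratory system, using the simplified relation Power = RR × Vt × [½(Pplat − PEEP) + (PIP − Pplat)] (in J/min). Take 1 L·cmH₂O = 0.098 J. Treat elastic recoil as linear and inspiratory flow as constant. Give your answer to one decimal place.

Per-breath work = Vt × [½(Pplat−PEEP) + (PIP−Pplat)] = 0.375 × [0.5×14.5 + 15.5] = 0.375 × 22.75 = 8.531 L·cmH2O.
Power = 16 × 8.531 = 136.5 L·cmH2O/min.
× 0.098 J/(L·cmH2O) → 13.377 J/min.

13.4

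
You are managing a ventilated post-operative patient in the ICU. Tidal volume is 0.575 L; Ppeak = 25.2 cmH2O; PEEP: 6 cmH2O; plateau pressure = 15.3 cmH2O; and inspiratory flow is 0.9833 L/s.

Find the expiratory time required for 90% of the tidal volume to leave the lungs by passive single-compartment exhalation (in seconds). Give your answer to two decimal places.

1.43

R = (PIP − Pplat)/V̇ = (25.2 − 15.3) / 0.9833 = 9.9/0.9833 = 10.068 cmH2O·s/L.
C = Vt/(Pplat − PEEP) = 575.0 / (15.3 − 6) = 575.0/9.3 = 61.828 mL/cmH2O.
τ = R × C = 10.068 × 0.06183 L/cmH2O = 0.6225 s.
t = −τ·ln(1 − 0.90) = −0.6225·ln(0.1) = 1.433 s.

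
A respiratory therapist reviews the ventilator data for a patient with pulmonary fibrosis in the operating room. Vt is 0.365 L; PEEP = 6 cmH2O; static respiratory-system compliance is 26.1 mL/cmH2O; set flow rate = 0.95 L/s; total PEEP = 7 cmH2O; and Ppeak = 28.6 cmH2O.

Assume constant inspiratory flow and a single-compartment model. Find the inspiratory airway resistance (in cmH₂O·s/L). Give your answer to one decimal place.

8.0

Total PEEP = 7 cmH2O (set 6 + intrinsic 1); this is the baseline alveolar pressure.
Equation of motion (constant flow): PIP = Vt/C + R·V̇ + PEEP.
R·V̇ = PIP − Vt/C − PEEP = 28.6 − 365/26.1 − 7 = 28.6 − 13.985 − 7 = 7.615 cmH2O.
R = 7.615 / 0.95 = 8.016 cmH2O·s/L.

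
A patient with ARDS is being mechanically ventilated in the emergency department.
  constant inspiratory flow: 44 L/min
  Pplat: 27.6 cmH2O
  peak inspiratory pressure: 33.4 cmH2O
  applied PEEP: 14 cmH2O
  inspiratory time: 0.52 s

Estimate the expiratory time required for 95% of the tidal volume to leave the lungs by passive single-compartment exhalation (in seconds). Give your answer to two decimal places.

Flow: 44 L/min ÷ 60 = 0.7333 L/s.
Vt = flow × Ti = 0.7333 L/s × 0.52 s × 1000 mL/L = 381.32 mL.
R = (PIP − Pplat)/V̇ = (33.4 − 27.6) / 0.7333 = 5.8/0.7333 = 7.909 cmH2O·s/L.
C = Vt/(Pplat − PEEP) = 381.32 / (27.6 − 14) = 381.32/13.6 = 28.038 mL/cmH2O.
τ = R × C = 7.909 × 0.02804 L/cmH2O = 0.2218 s.
t = −τ·ln(1 − 0.95) = −0.2218·ln(0.05) = 0.6645 s.

0.66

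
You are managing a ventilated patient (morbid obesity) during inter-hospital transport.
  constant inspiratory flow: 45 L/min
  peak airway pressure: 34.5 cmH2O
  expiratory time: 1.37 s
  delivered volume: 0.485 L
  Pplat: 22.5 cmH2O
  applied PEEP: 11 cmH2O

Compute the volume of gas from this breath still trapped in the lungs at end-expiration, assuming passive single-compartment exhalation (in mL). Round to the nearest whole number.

Flow: 45 L/min ÷ 60 = 0.75 L/s.
R = (PIP − Pplat)/V̇ = (34.5 − 22.5) / 0.75 = 12.0/0.75 = 16.0 cmH2O·s/L.
C = Vt/(Pplat − PEEP) = 485.0 / (22.5 − 11) = 485.0/11.5 = 42.174 mL/cmH2O.
τ = R × C = 16.0 × 0.04217 L/cmH2O = 0.6747 s.
Fraction remaining = e^(−Te/τ) = e^(−1.37/0.6747) = 0.1313.
Trapped volume = 485.0 × 0.1313 = 63.681 mL.

64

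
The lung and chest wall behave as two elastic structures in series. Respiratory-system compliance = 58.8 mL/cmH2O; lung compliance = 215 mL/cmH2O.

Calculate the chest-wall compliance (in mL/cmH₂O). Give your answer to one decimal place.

1/Ccw = 1/Crs − 1/CL.
1/Ccw = 1/58.8 − 1/215 = 0.01236.
Ccw = 80.906 mL/cmH2O.

80.9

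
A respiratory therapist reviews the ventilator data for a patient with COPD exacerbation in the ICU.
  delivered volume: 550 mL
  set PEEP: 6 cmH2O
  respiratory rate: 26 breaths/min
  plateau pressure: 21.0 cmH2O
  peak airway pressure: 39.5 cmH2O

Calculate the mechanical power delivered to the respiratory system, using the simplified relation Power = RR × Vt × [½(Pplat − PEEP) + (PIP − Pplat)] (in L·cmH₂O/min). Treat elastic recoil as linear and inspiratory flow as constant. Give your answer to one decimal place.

371.8

Per-breath work = Vt × [½(Pplat−PEEP) + (PIP−Pplat)] = 0.550 × [0.5×15.0 + 18.5] = 0.550 × 26.0 = 14.3 L·cmH2O.
Power = 26 × 14.3 = 371.8 L·cmH2O/min.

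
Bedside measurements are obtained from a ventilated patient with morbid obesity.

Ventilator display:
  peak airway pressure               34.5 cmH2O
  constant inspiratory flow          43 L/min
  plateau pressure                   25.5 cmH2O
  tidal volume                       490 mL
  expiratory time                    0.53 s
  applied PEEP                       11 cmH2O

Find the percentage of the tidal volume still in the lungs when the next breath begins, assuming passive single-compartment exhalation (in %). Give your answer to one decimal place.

28.7

Flow: 43 L/min ÷ 60 = 0.7167 L/s.
R = (PIP − Pplat)/V̇ = (34.5 − 25.5) / 0.7167 = 9.0/0.7167 = 12.558 cmH2O·s/L.
C = Vt/(Pplat − PEEP) = 490.0 / (25.5 − 11) = 490.0/14.5 = 33.793 mL/cmH2O.
τ = R × C = 12.558 × 0.03379 L/cmH2O = 0.4243 s.
Fraction remaining at end-expiration = e^(−Te/τ) = e^(−0.53/0.4243) = 0.2868 → 28.68%.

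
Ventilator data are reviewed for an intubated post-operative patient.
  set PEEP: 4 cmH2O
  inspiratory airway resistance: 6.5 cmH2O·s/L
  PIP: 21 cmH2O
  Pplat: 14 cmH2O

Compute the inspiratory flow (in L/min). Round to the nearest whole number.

65

flow = (PIP − Pplat) / Raw = (21 − 14) / 6.5 = 1.077 L/s × 60 = 64.62 L/min.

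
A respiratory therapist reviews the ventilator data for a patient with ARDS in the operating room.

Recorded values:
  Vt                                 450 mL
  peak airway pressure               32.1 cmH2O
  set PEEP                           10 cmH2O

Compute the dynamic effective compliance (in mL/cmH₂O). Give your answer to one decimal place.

20.4

Dynamic compliance = Vt / (PIP − PEEP) = 450 / (32.1 − 10) = 450 / 22.1 = 20.362 mL/cmH2O.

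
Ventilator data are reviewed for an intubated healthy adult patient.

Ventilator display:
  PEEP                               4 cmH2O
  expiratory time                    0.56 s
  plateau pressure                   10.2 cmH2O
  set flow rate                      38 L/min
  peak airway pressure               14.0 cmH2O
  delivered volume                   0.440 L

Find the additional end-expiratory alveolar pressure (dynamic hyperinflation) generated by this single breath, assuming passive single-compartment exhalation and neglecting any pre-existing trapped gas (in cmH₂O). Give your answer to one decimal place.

Flow: 38 L/min ÷ 60 = 0.6333 L/s.
R = (PIP − Pplat)/V̇ = (14.0 − 10.2) / 0.6333 = 3.8/0.6333 = 6.0 cmH2O·s/L.
C = Vt/(Pplat − PEEP) = 440.0 / (10.2 − 4) = 440.0/6.2 = 70.968 mL/cmH2O.
τ = R × C = 6.0 × 0.07097 L/cmH2O = 0.4258 s.
Fraction remaining = e^(−Te/τ) = e^(−0.56/0.4258) = 0.2684; trapped volume = 440.0 × 0.2684 = 118.1 mL.
Additional alveolar pressure from trapping ≈ V_trapped / C = 118.1 / 70.968 = 1.664 cmH2O.

1.7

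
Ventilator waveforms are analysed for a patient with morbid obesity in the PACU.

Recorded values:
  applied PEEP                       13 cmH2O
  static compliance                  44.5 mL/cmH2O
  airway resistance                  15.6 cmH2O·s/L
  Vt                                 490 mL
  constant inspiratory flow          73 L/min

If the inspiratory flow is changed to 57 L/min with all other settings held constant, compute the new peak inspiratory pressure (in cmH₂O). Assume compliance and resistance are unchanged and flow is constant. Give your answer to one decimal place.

Flow: 73 L/min ÷ 60 = 1.2167 L/s.
New flow: 57 L/min ÷ 60 = 0.95 L/s.
PIP = Vt/C + R·V̇ + PEEP (constant-flow equation of motion).
Only the resistive term changes: ΔPIP = R × ΔV̇ = 15.6 × (0.95 − 1.2167) = 15.6 × -0.2667 = -4.161 cmH2O.
Original PIP = 490/44.5 + 15.6×1.2167 + 13 = 42.992 cmH2O; new PIP = 42.992 + (-4.161) = 38.831 cmH2O.

38.8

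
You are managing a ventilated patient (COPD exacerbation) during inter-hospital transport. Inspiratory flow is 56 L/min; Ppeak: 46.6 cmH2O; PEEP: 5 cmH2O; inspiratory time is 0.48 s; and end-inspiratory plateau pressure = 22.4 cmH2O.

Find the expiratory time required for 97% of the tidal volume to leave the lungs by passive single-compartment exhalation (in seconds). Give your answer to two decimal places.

Flow: 56 L/min ÷ 60 = 0.9333 L/s.
Vt = flow × Ti = 0.9333 L/s × 0.48 s × 1000 mL/L = 447.98 mL.
R = (PIP − Pplat)/V̇ = (46.6 − 22.4) / 0.9333 = 24.2/0.9333 = 25.929 cmH2O·s/L.
C = Vt/(Pplat − PEEP) = 447.98 / (22.4 − 5) = 447.98/17.4 = 25.746 mL/cmH2O.
τ = R × C = 25.929 × 0.02575 L/cmH2O = 0.6677 s.
t = −τ·ln(1 − 0.97) = −0.6677·ln(0.03) = 2.341 s.

2.34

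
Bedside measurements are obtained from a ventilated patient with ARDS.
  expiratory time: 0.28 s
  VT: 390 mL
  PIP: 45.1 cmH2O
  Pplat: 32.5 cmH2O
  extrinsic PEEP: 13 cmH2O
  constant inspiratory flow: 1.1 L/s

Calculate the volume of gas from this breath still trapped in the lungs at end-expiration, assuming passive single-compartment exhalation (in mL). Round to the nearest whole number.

115

R = (PIP − Pplat)/V̇ = (45.1 − 32.5) / 1.1 = 12.6/1.1 = 11.455 cmH2O·s/L.
C = Vt/(Pplat − PEEP) = 390.0 / (32.5 − 13) = 390.0/19.5 = 20.0 mL/cmH2O.
τ = R × C = 11.455 × 0.02 L/cmH2O = 0.2291 s.
Fraction remaining = e^(−Te/τ) = e^(−0.28/0.2291) = 0.2946.
Trapped volume = 390.0 × 0.2946 = 114.89 mL.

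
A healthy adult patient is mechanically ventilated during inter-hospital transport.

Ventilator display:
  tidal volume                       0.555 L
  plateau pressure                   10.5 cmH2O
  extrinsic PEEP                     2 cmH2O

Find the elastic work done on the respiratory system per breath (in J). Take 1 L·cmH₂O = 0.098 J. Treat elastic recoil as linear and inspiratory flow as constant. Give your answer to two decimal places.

Elastic work ≈ ½ × (Pplat − PEEP) × Vt = 0.5 × (10.5 − 2) × 0.555 L = 0.5 × 8.5 × 0.555 = 2.359 L·cmH2O.
× 0.098 J/(L·cmH2O) → 0.2312 J.

0.23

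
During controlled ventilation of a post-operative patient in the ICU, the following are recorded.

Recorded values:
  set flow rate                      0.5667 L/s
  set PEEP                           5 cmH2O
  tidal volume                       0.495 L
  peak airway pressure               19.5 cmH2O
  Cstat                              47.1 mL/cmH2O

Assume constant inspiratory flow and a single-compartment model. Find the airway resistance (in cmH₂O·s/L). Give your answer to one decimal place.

7.0

Equation of motion (constant flow): PIP = Vt/C + R·V̇ + PEEP.
R·V̇ = PIP − Vt/C − PEEP = 19.5 − 495/47.1 − 5 = 19.5 − 10.51 − 5 = 3.99 cmH2O.
R = 3.99 / 0.5667 = 7.041 cmH2O·s/L.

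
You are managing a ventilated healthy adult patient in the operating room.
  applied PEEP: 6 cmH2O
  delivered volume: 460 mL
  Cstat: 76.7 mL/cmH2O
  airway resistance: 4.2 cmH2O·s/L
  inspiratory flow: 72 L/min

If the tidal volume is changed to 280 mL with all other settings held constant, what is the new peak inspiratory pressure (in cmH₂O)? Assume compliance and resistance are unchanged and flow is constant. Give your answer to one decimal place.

14.7

Flow: 72 L/min ÷ 60 = 1.2 L/s.
PIP = Vt/C + R·V̇ + PEEP (constant-flow equation of motion).
Only the elastic term changes: ΔPIP = ΔVt / C = (280 − 460) / 76.7 = -2.347 cmH2O.
Original PIP = 460/76.7 + 4.2×1.2 + 6 = 17.037 cmH2O; new PIP = 17.037 + (-2.347) = 14.69 cmH2O.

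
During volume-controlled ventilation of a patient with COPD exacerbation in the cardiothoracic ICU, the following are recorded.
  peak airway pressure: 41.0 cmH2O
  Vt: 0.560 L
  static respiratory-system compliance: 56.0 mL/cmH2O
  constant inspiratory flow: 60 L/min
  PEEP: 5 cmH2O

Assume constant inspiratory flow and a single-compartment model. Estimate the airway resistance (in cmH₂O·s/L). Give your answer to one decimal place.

26.0

Flow: 60 L/min ÷ 60 = 1 L/s.
Equation of motion (constant flow): PIP = Vt/C + R·V̇ + PEEP.
R·V̇ = PIP − Vt/C − PEEP = 41.0 − 560/56.0 − 5 = 41.0 − 10.0 − 5 = 26.0 cmH2O.
R = 26.0 / 1 = 26.0 cmH2O·s/L.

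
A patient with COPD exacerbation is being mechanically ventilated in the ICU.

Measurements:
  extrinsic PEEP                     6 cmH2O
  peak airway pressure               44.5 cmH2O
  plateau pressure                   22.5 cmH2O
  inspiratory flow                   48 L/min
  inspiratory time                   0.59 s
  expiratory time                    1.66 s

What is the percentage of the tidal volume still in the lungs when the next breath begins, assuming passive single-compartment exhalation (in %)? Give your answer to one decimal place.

Flow: 48 L/min ÷ 60 = 0.8 L/s.
Vt = flow × Ti = 0.8 L/s × 0.59 s × 1000 mL/L = 472.0 mL.
R = (PIP − Pplat)/V̇ = (44.5 − 22.5) / 0.8 = 22.0/0.8 = 27.5 cmH2O·s/L.
C = Vt/(Pplat − PEEP) = 472.0 / (22.5 − 6) = 472.0/16.5 = 28.606 mL/cmH2O.
τ = R × C = 27.5 × 0.02861 L/cmH2O = 0.7868 s.
Fraction remaining at end-expiration = e^(−Te/τ) = e^(−1.66/0.7868) = 0.1213 → 12.13%.

12.1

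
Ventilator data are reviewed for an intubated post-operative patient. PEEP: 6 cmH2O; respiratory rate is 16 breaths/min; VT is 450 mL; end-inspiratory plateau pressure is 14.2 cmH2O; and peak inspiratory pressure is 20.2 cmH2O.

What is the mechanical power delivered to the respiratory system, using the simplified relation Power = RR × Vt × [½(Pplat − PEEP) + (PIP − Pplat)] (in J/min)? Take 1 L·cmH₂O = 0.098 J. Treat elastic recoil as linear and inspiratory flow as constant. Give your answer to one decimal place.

7.1

Per-breath work = Vt × [½(Pplat−PEEP) + (PIP−Pplat)] = 0.450 × [0.5×8.2 + 6.0] = 0.450 × 10.1 = 4.545 L·cmH2O.
Power = 16 × 4.545 = 72.72 L·cmH2O/min.
× 0.098 J/(L·cmH2O) → 7.127 J/min.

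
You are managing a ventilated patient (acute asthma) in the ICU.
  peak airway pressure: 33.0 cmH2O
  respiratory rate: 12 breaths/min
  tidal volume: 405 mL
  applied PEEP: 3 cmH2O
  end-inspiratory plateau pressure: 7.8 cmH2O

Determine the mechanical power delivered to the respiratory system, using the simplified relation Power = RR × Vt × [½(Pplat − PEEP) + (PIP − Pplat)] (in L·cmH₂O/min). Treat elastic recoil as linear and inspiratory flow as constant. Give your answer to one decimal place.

Per-breath work = Vt × [½(Pplat−PEEP) + (PIP−Pplat)] = 0.405 × [0.5×4.8 + 25.2] = 0.405 × 27.6 = 11.178 L·cmH2O.
Power = 12 × 11.178 = 134.14 L·cmH2O/min.

134.1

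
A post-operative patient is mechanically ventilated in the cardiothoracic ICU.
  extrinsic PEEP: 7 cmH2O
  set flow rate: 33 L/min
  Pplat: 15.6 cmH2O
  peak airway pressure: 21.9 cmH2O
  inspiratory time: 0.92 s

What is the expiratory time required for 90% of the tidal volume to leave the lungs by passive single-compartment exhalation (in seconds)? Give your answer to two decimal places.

1.55

Flow: 33 L/min ÷ 60 = 0.55 L/s.
Vt = flow × Ti = 0.55 L/s × 0.92 s × 1000 mL/L = 506.0 mL.
R = (PIP − Pplat)/V̇ = (21.9 − 15.6) / 0.55 = 6.3/0.55 = 11.455 cmH2O·s/L.
C = Vt/(Pplat − PEEP) = 506.0 / (15.6 − 7) = 506.0/8.6 = 58.837 mL/cmH2O.
τ = R × C = 11.455 × 0.05884 L/cmH2O = 0.674 s.
t = −τ·ln(1 − 0.90) = −0.674·ln(0.1) = 1.552 s.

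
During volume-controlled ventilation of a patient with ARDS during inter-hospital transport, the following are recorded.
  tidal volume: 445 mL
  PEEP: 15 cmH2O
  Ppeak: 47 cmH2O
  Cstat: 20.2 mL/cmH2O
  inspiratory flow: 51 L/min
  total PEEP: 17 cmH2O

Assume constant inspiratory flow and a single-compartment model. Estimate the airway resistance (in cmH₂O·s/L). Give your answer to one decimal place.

Flow: 51 L/min ÷ 60 = 0.85 L/s.
Total PEEP = 17 cmH2O (set 15 + intrinsic 2); this is the baseline alveolar pressure.
Equation of motion (constant flow): PIP = Vt/C + R·V̇ + PEEP.
R·V̇ = PIP − Vt/C − PEEP = 47 − 445/20.2 − 17 = 47 − 22.03 − 17 = 7.97 cmH2O.
R = 7.97 / 0.85 = 9.376 cmH2O·s/L.

9.4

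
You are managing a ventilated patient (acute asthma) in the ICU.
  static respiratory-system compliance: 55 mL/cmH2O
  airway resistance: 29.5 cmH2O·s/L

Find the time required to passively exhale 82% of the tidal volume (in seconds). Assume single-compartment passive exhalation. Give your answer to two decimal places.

2.78

τ = R × C = 29.5 × 55 mL/cmH2O = 29.5 × 0.055 L/cmH2O = 1.623 s.
Exhaled fraction f = 1 − e^(−t/τ) → t = −τ·ln(1 − f) = −1.623·ln(0.18) = 2.783 s.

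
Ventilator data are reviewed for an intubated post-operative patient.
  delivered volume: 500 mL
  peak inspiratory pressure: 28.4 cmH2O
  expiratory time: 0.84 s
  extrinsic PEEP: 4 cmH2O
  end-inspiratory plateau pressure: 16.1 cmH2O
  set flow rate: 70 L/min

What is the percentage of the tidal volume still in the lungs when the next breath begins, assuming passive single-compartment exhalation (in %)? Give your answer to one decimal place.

Flow: 70 L/min ÷ 60 = 1.1667 L/s.
R = (PIP − Pplat)/V̇ = (28.4 − 16.1) / 1.1667 = 12.3/1.1667 = 10.543 cmH2O·s/L.
C = Vt/(Pplat − PEEP) = 500.0 / (16.1 − 4) = 500.0/12.1 = 41.322 mL/cmH2O.
τ = R × C = 10.543 × 0.04132 L/cmH2O = 0.4356 s.
Fraction remaining at end-expiration = e^(−Te/τ) = e^(−0.84/0.4356) = 0.1454 → 14.54%.

14.5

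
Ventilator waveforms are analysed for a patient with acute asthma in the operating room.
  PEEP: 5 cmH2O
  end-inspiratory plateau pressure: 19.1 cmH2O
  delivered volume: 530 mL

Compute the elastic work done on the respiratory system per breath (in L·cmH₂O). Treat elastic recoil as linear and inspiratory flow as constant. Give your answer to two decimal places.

3.74

Elastic work ≈ ½ × (Pplat − PEEP) × Vt = 0.5 × (19.1 − 5) × 0.530 L = 0.5 × 14.1 × 0.530 = 3.737 L·cmH2O.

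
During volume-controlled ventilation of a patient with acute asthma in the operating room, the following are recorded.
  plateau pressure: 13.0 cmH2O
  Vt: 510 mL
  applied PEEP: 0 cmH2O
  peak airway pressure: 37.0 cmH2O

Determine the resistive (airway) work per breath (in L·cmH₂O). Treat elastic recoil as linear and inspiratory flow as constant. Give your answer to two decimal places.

With constant inspiratory flow the resistive pressure is constant at PIP − Pplat = 37.0 − 13.0 = 24.0 cmH2O, so resistive work = 24.0 × 0.510 = 12.24 L·cmH2O.

12.24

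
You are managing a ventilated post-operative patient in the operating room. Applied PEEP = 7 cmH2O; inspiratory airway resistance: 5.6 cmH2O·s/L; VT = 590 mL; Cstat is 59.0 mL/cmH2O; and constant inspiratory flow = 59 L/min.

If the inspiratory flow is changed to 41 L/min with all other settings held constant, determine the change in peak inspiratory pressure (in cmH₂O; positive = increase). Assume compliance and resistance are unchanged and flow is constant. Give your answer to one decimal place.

Flow: 59 L/min ÷ 60 = 0.9833 L/s.
New flow: 41 L/min ÷ 60 = 0.6833 L/s.
PIP = Vt/C + R·V̇ + PEEP (constant-flow equation of motion).
Only the resistive term changes: ΔPIP = R × ΔV̇ = 5.6 × (0.6833 − 0.9833) = 5.6 × -0.3 = -1.68 cmH2O.

-1.7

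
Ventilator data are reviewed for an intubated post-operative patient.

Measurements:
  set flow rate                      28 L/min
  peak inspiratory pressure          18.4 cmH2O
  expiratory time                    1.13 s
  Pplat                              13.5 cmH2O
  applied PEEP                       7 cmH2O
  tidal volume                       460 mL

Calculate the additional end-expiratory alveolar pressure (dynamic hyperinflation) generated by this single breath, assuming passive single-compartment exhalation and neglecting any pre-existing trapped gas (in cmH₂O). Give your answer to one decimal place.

1.4

Flow: 28 L/min ÷ 60 = 0.4667 L/s.
R = (PIP − Pplat)/V̇ = (18.4 − 13.5) / 0.4667 = 4.9/0.4667 = 10.499 cmH2O·s/L.
C = Vt/(Pplat − PEEP) = 460.0 / (13.5 − 7) = 460.0/6.5 = 70.769 mL/cmH2O.
τ = R × C = 10.499 × 0.07077 L/cmH2O = 0.743 s.
Fraction remaining = e^(−Te/τ) = e^(−1.13/0.743) = 0.2185; trapped volume = 460.0 × 0.2185 = 100.51 mL.
Additional alveolar pressure from trapping ≈ V_trapped / C = 100.51 / 70.769 = 1.42 cmH2O.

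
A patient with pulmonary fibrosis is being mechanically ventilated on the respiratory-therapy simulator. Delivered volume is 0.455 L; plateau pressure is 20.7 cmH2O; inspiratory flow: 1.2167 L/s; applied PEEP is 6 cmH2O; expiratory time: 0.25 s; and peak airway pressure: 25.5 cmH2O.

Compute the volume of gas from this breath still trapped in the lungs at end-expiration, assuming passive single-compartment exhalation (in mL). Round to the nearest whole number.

R = (PIP − Pplat)/V̇ = (25.5 − 20.7) / 1.2167 = 4.8/1.2167 = 3.945 cmH2O·s/L.
C = Vt/(Pplat − PEEP) = 455.0 / (20.7 − 6) = 455.0/14.7 = 30.952 mL/cmH2O.
τ = R × C = 3.945 × 0.03095 L/cmH2O = 0.1221 s.
Fraction remaining = e^(−Te/τ) = e^(−0.25/0.1221) = 0.1291.
Trapped volume = 455.0 × 0.1291 = 58.741 mL.

59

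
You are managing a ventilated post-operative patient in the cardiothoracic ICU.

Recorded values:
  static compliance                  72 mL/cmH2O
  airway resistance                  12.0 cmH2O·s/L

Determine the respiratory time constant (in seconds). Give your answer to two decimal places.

0.86

τ = R × C = 12.0 × 72 mL/cmH2O = 12.0 × 0.072 L/cmH2O = 0.864 s.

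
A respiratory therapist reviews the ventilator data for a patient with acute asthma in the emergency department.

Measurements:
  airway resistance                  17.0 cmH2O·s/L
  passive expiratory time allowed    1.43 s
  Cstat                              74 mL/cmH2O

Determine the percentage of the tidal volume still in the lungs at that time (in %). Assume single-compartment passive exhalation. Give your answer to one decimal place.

32.1

τ = R × C = 17.0 × 74 mL/cmH2O = 17.0 × 0.074 L/cmH2O = 1.258 s.
Passive exhalation: V(t)/V₀ = e^(−t/τ) = e^(−1.43/1.258) = 0.3209.
Fraction remaining = 0.3209 → 32.09%.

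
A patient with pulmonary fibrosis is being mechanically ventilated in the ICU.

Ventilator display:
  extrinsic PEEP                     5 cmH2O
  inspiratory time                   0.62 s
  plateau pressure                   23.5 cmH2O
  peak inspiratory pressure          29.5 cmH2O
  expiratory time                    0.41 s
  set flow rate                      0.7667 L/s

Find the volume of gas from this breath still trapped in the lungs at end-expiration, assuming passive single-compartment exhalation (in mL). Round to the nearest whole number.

62

Vt = flow × Ti = 0.7667 L/s × 0.62 s × 1000 mL/L = 475.35 mL.
R = (PIP − Pplat)/V̇ = (29.5 − 23.5) / 0.7667 = 6.0/0.7667 = 7.826 cmH2O·s/L.
C = Vt/(Pplat − PEEP) = 475.35 / (23.5 − 5) = 475.35/18.5 = 25.695 mL/cmH2O.
τ = R × C = 7.826 × 0.0257 L/cmH2O = 0.2011 s.
Fraction remaining = e^(−Te/τ) = e^(−0.41/0.2011) = 0.1302.
Trapped volume = 475.35 × 0.1302 = 61.891 mL.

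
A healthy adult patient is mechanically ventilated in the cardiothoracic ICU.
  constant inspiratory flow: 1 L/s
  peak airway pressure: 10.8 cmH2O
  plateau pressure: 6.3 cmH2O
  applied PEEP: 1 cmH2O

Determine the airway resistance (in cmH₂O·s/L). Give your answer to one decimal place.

4.5

Raw = (PIP − Pplat) / flow = (10.8 − 6.3) / 1 = 4.5 / 1 = 4.5 cmH2O·s/L.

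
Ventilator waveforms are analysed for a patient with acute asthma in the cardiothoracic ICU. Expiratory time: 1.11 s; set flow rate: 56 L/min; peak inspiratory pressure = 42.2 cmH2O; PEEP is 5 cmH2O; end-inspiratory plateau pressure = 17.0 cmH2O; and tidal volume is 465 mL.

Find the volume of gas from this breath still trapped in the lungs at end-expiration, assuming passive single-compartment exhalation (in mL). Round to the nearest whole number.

161

Flow: 56 L/min ÷ 60 = 0.9333 L/s.
R = (PIP − Pplat)/V̇ = (42.2 − 17.0) / 0.9333 = 25.2/0.9333 = 27.001 cmH2O·s/L.
C = Vt/(Pplat − PEEP) = 465.0 / (17.0 − 5) = 465.0/12.0 = 38.75 mL/cmH2O.
τ = R × C = 27.001 × 0.03875 L/cmH2O = 1.046 s.
Fraction remaining = e^(−Te/τ) = e^(−1.11/1.046) = 0.346.
Trapped volume = 465.0 × 0.346 = 160.89 mL.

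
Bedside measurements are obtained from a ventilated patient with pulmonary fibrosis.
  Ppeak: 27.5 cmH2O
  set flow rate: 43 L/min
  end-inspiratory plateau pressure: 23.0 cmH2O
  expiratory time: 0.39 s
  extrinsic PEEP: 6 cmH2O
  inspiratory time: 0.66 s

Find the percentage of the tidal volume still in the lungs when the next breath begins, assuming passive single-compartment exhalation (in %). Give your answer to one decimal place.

Flow: 43 L/min ÷ 60 = 0.7167 L/s.
Vt = flow × Ti = 0.7167 L/s × 0.66 s × 1000 mL/L = 473.02 mL.
R = (PIP − Pplat)/V̇ = (27.5 − 23.0) / 0.7167 = 4.5/0.7167 = 6.279 cmH2O·s/L.
C = Vt/(Pplat − PEEP) = 473.02 / (23.0 − 6) = 473.02/17.0 = 27.825 mL/cmH2O.
τ = R × C = 6.279 × 0.02783 L/cmH2O = 0.1747 s.
Fraction remaining at end-expiration = e^(−Te/τ) = e^(−0.39/0.1747) = 0.1073 → 10.73%.

10.7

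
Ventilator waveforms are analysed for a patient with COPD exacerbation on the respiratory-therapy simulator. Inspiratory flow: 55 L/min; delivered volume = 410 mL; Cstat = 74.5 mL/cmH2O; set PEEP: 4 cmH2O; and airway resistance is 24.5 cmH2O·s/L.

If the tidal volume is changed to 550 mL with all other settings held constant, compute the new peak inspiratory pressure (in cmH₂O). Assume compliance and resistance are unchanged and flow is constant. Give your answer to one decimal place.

Flow: 55 L/min ÷ 60 = 0.9167 L/s.
PIP = Vt/C + R·V̇ + PEEP (constant-flow equation of motion).
Only the elastic term changes: ΔPIP = ΔVt / C = (550 − 410) / 74.5 = 1.879 cmH2O.
Original PIP = 410/74.5 + 24.5×0.9167 + 4 = 31.963 cmH2O; new PIP = 31.963 + (1.879) = 33.842 cmH2O.

33.8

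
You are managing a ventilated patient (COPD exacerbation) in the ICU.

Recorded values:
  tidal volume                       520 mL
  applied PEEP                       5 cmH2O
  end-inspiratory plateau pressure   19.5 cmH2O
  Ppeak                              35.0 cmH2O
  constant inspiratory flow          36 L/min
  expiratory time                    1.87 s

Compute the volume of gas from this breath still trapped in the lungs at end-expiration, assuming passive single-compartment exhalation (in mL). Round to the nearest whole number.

Flow: 36 L/min ÷ 60 = 0.6 L/s.
R = (PIP − Pplat)/V̇ = (35.0 − 19.5) / 0.6 = 15.5/0.6 = 25.833 cmH2O·s/L.
C = Vt/(Pplat − PEEP) = 520.0 / (19.5 − 5) = 520.0/14.5 = 35.862 mL/cmH2O.
τ = R × C = 25.833 × 0.03586 L/cmH2O = 0.9264 s.
Fraction remaining = e^(−Te/τ) = e^(−1.87/0.9264) = 0.1328.
Trapped volume = 520.0 × 0.1328 = 69.056 mL.

69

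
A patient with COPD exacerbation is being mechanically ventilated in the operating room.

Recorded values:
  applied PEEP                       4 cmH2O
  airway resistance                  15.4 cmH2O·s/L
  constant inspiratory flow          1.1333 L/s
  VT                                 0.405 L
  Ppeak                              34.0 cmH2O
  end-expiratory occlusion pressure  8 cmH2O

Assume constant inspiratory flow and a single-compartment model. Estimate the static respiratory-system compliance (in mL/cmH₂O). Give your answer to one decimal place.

Total PEEP = 8 cmH2O (set 4 + intrinsic 4); this is the baseline alveolar pressure.
Equation of motion (constant flow): PIP = Vt/C + R·V̇ + PEEP.
Vt/C = PIP − R·V̇ − PEEP = 34.0 − 15.4×1.1333 − 8 = 34.0 − 17.453 − 8 = 8.547 cmH2O.
C = Vt / 8.547 = 405 / 8.547 = 47.385 mL/cmH2O.

47.4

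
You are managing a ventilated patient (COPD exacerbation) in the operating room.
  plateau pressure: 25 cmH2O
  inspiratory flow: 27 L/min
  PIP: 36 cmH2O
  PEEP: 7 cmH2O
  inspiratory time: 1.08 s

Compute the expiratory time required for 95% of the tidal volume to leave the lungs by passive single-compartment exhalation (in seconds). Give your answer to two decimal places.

Flow: 27 L/min ÷ 60 = 0.45 L/s.
Vt = flow × Ti = 0.45 L/s × 1.08 s × 1000 mL/L = 486.0 mL.
R = (PIP − Pplat)/V̇ = (36 − 25) / 0.45 = 11.0/0.45 = 24.444 cmH2O·s/L.
C = Vt/(Pplat − PEEP) = 486.0 / (25 − 7) = 486.0/18.0 = 27.0 mL/cmH2O.
τ = R × C = 24.444 × 0.027 L/cmH2O = 0.66 s.
t = −τ·ln(1 − 0.95) = −0.66·ln(0.05) = 1.977 s.

1.98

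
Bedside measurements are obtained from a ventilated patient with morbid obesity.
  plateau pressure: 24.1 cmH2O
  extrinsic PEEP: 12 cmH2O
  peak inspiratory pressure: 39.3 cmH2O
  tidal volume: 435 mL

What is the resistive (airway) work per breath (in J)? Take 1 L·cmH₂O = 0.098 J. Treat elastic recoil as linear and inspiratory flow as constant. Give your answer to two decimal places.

With constant inspiratory flow the resistive pressure is constant at PIP − Pplat = 39.3 − 24.1 = 15.2 cmH2O, so resistive work = 15.2 × 0.435 = 6.612 L·cmH2O.
× 0.098 J/(L·cmH2O) → 0.648 J.

0.65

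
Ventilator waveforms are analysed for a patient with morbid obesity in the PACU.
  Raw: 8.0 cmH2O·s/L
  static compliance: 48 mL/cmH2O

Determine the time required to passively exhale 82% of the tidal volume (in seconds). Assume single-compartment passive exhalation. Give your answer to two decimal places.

0.66

τ = R × C = 8.0 × 48 mL/cmH2O = 8.0 × 0.048 L/cmH2O = 0.384 s.
Exhaled fraction f = 1 − e^(−t/τ) → t = −τ·ln(1 − f) = −0.384·ln(0.18) = 0.6585 s.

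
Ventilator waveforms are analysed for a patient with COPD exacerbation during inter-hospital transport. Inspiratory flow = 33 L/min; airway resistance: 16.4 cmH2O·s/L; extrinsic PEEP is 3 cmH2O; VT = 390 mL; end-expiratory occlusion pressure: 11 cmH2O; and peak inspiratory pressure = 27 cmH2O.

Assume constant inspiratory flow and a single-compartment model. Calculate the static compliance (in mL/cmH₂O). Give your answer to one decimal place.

Flow: 33 L/min ÷ 60 = 0.55 L/s.
Total PEEP = 11 cmH2O (set 3 + intrinsic 8); this is the baseline alveolar pressure.
Equation of motion (constant flow): PIP = Vt/C + R·V̇ + PEEP.
Vt/C = PIP − R·V̇ − PEEP = 27 − 16.4×0.55 − 11 = 27 − 9.02 − 11 = 6.98 cmH2O.
C = Vt / 6.98 = 390 / 6.98 = 55.874 mL/cmH2O.

55.9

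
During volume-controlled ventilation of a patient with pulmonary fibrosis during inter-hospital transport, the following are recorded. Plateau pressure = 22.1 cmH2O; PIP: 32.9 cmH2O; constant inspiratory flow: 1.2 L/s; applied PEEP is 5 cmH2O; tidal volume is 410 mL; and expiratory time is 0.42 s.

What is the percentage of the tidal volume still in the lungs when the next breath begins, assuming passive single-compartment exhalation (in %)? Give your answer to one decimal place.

R = (PIP − Pplat)/V̇ = (32.9 − 22.1) / 1.2 = 10.8/1.2 = 9.0 cmH2O·s/L.
C = Vt/(Pplat − PEEP) = 410.0 / (22.1 − 5) = 410.0/17.1 = 23.977 mL/cmH2O.
τ = R × C = 9.0 × 0.02398 L/cmH2O = 0.2158 s.
Fraction remaining at end-expiration = e^(−Te/τ) = e^(−0.42/0.2158) = 0.1428 → 14.28%.

14.3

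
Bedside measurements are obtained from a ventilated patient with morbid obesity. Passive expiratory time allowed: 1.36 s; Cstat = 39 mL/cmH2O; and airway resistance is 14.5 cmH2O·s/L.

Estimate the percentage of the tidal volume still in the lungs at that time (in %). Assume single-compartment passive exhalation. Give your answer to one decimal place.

τ = R × C = 14.5 × 39 mL/cmH2O = 14.5 × 0.039 L/cmH2O = 0.5655 s.
Passive exhalation: V(t)/V₀ = e^(−t/τ) = e^(−1.36/0.5655) = 0.09027.
Fraction remaining = 0.09027 → 9.027%.

9.0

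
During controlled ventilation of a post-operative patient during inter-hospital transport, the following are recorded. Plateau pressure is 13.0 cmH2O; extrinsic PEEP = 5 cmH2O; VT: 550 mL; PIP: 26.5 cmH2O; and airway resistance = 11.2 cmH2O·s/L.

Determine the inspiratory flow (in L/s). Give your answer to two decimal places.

1.21

flow = (PIP − Pplat) / Raw = 13.5 / 11.2 = 1.205 L/s.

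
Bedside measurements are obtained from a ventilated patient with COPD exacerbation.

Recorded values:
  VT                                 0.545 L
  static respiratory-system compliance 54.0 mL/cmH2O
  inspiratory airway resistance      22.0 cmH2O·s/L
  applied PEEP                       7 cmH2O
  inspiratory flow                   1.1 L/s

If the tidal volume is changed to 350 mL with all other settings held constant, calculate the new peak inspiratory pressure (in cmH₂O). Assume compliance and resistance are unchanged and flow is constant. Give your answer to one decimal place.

37.7

PIP = Vt/C + R·V̇ + PEEP (constant-flow equation of motion).
Only the elastic term changes: ΔPIP = ΔVt / C = (350 − 545) / 54.0 = -3.611 cmH2O.
Original PIP = 545/54.0 + 22.0×1.1 + 7 = 41.293 cmH2O; new PIP = 41.293 + (-3.611) = 37.682 cmH2O.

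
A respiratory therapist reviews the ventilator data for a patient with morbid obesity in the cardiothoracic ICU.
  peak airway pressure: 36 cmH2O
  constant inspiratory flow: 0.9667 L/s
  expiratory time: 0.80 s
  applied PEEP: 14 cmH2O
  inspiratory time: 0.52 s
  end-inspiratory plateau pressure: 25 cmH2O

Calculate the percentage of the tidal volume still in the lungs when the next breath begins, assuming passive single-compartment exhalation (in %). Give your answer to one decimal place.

21.5

Vt = flow × Ti = 0.9667 L/s × 0.52 s × 1000 mL/L = 502.68 mL.
R = (PIP − Pplat)/V̇ = (36 − 25) / 0.9667 = 11.0/0.9667 = 11.379 cmH2O·s/L.
C = Vt/(Pplat − PEEP) = 502.68 / (25 − 14) = 502.68/11.0 = 45.698 mL/cmH2O.
τ = R × C = 11.379 × 0.0457 L/cmH2O = 0.52 s.
Fraction remaining at end-expiration = e^(−Te/τ) = e^(−0.80/0.52) = 0.2147 → 21.47%.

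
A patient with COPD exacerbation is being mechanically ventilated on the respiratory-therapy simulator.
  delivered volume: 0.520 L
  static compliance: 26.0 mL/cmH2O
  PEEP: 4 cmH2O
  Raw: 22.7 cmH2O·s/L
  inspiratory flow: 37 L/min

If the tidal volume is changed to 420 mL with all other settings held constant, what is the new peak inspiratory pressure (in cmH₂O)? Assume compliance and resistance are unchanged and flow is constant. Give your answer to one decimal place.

Flow: 37 L/min ÷ 60 = 0.6167 L/s.
PIP = Vt/C + R·V̇ + PEEP (constant-flow equation of motion).
Only the elastic term changes: ΔPIP = ΔVt / C = (420 − 520) / 26.0 = -3.846 cmH2O.
Original PIP = 520/26.0 + 22.7×0.6167 + 4 = 37.999 cmH2O; new PIP = 37.999 + (-3.846) = 34.153 cmH2O.

34.2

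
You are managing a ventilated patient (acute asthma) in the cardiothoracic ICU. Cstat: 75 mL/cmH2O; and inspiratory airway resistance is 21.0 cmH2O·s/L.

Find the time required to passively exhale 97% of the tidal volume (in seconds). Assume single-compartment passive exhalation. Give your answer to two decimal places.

τ = R × C = 21.0 × 75 mL/cmH2O = 21.0 × 0.075 L/cmH2O = 1.575 s.
Exhaled fraction f = 1 − e^(−t/τ) → t = −τ·ln(1 − f) = −1.575·ln(0.03) = 5.523 s.

5.52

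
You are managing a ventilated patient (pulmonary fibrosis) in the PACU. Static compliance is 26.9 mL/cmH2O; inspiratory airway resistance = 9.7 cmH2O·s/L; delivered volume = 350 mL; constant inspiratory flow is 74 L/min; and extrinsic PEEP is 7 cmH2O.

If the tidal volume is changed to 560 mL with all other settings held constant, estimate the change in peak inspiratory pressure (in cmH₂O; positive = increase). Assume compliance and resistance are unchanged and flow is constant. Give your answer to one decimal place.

PIP = Vt/C + R·V̇ + PEEP (constant-flow equation of motion).
Only the elastic term changes: ΔPIP = ΔVt / C = (560 − 350) / 26.9 = 7.807 cmH2O.

7.8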